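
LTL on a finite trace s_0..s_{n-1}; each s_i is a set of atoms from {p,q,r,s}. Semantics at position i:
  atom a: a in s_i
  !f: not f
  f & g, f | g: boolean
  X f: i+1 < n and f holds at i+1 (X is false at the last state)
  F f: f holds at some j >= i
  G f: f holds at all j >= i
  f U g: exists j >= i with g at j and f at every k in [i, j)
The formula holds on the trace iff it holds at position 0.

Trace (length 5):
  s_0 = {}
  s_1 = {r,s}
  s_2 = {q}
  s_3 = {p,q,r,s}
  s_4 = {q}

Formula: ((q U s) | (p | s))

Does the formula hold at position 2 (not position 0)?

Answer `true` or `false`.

s_0={}: ((q U s) | (p | s))=False (q U s)=False q=False s=False (p | s)=False p=False
s_1={r,s}: ((q U s) | (p | s))=True (q U s)=True q=False s=True (p | s)=True p=False
s_2={q}: ((q U s) | (p | s))=True (q U s)=True q=True s=False (p | s)=False p=False
s_3={p,q,r,s}: ((q U s) | (p | s))=True (q U s)=True q=True s=True (p | s)=True p=True
s_4={q}: ((q U s) | (p | s))=False (q U s)=False q=True s=False (p | s)=False p=False
Evaluating at position 2: result = True

Answer: true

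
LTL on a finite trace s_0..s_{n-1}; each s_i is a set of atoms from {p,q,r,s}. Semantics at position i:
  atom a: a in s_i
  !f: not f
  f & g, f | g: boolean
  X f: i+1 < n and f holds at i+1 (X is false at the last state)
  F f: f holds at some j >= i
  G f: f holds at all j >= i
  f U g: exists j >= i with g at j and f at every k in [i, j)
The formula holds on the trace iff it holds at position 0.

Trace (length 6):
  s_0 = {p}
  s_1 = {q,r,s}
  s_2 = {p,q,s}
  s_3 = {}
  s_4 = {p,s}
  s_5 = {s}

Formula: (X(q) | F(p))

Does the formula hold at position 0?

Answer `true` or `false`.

Answer: true

Derivation:
s_0={p}: (X(q) | F(p))=True X(q)=True q=False F(p)=True p=True
s_1={q,r,s}: (X(q) | F(p))=True X(q)=True q=True F(p)=True p=False
s_2={p,q,s}: (X(q) | F(p))=True X(q)=False q=True F(p)=True p=True
s_3={}: (X(q) | F(p))=True X(q)=False q=False F(p)=True p=False
s_4={p,s}: (X(q) | F(p))=True X(q)=False q=False F(p)=True p=True
s_5={s}: (X(q) | F(p))=False X(q)=False q=False F(p)=False p=False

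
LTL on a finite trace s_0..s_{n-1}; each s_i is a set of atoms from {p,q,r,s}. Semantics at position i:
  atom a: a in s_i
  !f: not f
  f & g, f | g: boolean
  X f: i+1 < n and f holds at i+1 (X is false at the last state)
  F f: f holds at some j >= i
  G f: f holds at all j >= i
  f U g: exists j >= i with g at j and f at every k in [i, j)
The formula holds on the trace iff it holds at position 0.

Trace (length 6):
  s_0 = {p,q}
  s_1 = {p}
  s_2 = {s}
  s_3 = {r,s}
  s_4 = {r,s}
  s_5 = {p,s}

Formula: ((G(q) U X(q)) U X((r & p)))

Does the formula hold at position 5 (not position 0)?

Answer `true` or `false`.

Answer: false

Derivation:
s_0={p,q}: ((G(q) U X(q)) U X((r & p)))=False (G(q) U X(q))=False G(q)=False q=True X(q)=False X((r & p))=False (r & p)=False r=False p=True
s_1={p}: ((G(q) U X(q)) U X((r & p)))=False (G(q) U X(q))=False G(q)=False q=False X(q)=False X((r & p))=False (r & p)=False r=False p=True
s_2={s}: ((G(q) U X(q)) U X((r & p)))=False (G(q) U X(q))=False G(q)=False q=False X(q)=False X((r & p))=False (r & p)=False r=False p=False
s_3={r,s}: ((G(q) U X(q)) U X((r & p)))=False (G(q) U X(q))=False G(q)=False q=False X(q)=False X((r & p))=False (r & p)=False r=True p=False
s_4={r,s}: ((G(q) U X(q)) U X((r & p)))=False (G(q) U X(q))=False G(q)=False q=False X(q)=False X((r & p))=False (r & p)=False r=True p=False
s_5={p,s}: ((G(q) U X(q)) U X((r & p)))=False (G(q) U X(q))=False G(q)=False q=False X(q)=False X((r & p))=False (r & p)=False r=False p=True
Evaluating at position 5: result = False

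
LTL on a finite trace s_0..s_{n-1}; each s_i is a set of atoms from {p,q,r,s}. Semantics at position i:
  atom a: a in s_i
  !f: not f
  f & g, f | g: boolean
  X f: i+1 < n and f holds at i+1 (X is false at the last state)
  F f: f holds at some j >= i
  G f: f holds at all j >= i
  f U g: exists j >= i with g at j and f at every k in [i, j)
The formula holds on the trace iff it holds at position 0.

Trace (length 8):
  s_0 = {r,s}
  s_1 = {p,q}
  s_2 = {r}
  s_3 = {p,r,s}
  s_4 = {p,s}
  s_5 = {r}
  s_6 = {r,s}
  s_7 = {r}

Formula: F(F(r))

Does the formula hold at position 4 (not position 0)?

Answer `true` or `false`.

s_0={r,s}: F(F(r))=True F(r)=True r=True
s_1={p,q}: F(F(r))=True F(r)=True r=False
s_2={r}: F(F(r))=True F(r)=True r=True
s_3={p,r,s}: F(F(r))=True F(r)=True r=True
s_4={p,s}: F(F(r))=True F(r)=True r=False
s_5={r}: F(F(r))=True F(r)=True r=True
s_6={r,s}: F(F(r))=True F(r)=True r=True
s_7={r}: F(F(r))=True F(r)=True r=True
Evaluating at position 4: result = True

Answer: true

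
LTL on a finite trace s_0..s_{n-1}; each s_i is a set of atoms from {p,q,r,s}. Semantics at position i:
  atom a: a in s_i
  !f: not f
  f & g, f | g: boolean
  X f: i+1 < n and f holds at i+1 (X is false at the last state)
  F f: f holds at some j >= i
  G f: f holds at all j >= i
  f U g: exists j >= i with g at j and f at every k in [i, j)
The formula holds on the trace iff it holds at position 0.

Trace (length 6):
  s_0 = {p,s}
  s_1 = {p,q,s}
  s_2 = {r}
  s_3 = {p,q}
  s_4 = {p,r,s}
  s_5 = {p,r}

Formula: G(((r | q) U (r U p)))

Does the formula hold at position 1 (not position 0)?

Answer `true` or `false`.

s_0={p,s}: G(((r | q) U (r U p)))=True ((r | q) U (r U p))=True (r | q)=False r=False q=False (r U p)=True p=True
s_1={p,q,s}: G(((r | q) U (r U p)))=True ((r | q) U (r U p))=True (r | q)=True r=False q=True (r U p)=True p=True
s_2={r}: G(((r | q) U (r U p)))=True ((r | q) U (r U p))=True (r | q)=True r=True q=False (r U p)=True p=False
s_3={p,q}: G(((r | q) U (r U p)))=True ((r | q) U (r U p))=True (r | q)=True r=False q=True (r U p)=True p=True
s_4={p,r,s}: G(((r | q) U (r U p)))=True ((r | q) U (r U p))=True (r | q)=True r=True q=False (r U p)=True p=True
s_5={p,r}: G(((r | q) U (r U p)))=True ((r | q) U (r U p))=True (r | q)=True r=True q=False (r U p)=True p=True
Evaluating at position 1: result = True

Answer: true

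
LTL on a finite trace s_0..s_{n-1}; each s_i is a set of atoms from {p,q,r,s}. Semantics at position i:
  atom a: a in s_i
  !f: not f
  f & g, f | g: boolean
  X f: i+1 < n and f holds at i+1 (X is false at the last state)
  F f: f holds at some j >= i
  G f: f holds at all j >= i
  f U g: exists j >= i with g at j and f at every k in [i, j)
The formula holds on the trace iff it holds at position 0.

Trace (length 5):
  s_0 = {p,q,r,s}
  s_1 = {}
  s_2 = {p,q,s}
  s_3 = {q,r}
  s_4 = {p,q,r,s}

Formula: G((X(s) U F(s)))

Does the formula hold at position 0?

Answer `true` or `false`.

Answer: true

Derivation:
s_0={p,q,r,s}: G((X(s) U F(s)))=True (X(s) U F(s))=True X(s)=False s=True F(s)=True
s_1={}: G((X(s) U F(s)))=True (X(s) U F(s))=True X(s)=True s=False F(s)=True
s_2={p,q,s}: G((X(s) U F(s)))=True (X(s) U F(s))=True X(s)=False s=True F(s)=True
s_3={q,r}: G((X(s) U F(s)))=True (X(s) U F(s))=True X(s)=True s=False F(s)=True
s_4={p,q,r,s}: G((X(s) U F(s)))=True (X(s) U F(s))=True X(s)=False s=True F(s)=True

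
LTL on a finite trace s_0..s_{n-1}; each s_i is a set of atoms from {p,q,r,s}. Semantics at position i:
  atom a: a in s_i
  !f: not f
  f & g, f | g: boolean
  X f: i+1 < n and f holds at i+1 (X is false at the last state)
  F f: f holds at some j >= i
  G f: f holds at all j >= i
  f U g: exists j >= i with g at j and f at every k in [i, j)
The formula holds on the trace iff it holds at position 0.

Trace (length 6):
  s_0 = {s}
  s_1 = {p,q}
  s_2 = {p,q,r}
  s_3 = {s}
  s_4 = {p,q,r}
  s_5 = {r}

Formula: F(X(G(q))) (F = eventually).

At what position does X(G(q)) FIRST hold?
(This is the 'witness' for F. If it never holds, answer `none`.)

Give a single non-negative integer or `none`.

Answer: none

Derivation:
s_0={s}: X(G(q))=False G(q)=False q=False
s_1={p,q}: X(G(q))=False G(q)=False q=True
s_2={p,q,r}: X(G(q))=False G(q)=False q=True
s_3={s}: X(G(q))=False G(q)=False q=False
s_4={p,q,r}: X(G(q))=False G(q)=False q=True
s_5={r}: X(G(q))=False G(q)=False q=False
F(X(G(q))) does not hold (no witness exists).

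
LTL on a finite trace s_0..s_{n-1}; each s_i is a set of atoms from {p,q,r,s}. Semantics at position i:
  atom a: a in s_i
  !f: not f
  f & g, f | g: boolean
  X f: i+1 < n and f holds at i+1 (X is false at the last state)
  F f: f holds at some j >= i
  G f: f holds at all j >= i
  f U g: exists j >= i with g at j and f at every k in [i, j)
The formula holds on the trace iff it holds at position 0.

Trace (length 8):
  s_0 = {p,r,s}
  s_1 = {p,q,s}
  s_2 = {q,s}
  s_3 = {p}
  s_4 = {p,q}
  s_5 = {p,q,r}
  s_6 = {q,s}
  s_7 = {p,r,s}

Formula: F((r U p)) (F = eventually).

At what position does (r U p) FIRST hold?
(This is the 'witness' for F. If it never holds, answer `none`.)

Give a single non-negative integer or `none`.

Answer: 0

Derivation:
s_0={p,r,s}: (r U p)=True r=True p=True
s_1={p,q,s}: (r U p)=True r=False p=True
s_2={q,s}: (r U p)=False r=False p=False
s_3={p}: (r U p)=True r=False p=True
s_4={p,q}: (r U p)=True r=False p=True
s_5={p,q,r}: (r U p)=True r=True p=True
s_6={q,s}: (r U p)=False r=False p=False
s_7={p,r,s}: (r U p)=True r=True p=True
F((r U p)) holds; first witness at position 0.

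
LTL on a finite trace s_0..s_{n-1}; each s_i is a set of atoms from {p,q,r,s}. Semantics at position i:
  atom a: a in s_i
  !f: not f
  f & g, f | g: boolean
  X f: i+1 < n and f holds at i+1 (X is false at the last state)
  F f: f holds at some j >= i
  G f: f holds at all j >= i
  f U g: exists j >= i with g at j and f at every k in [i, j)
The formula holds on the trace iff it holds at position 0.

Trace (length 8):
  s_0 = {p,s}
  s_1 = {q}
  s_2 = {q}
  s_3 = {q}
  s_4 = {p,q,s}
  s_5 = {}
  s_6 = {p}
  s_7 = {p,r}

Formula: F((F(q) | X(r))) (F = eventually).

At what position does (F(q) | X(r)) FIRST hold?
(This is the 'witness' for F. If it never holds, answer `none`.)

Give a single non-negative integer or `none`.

Answer: 0

Derivation:
s_0={p,s}: (F(q) | X(r))=True F(q)=True q=False X(r)=False r=False
s_1={q}: (F(q) | X(r))=True F(q)=True q=True X(r)=False r=False
s_2={q}: (F(q) | X(r))=True F(q)=True q=True X(r)=False r=False
s_3={q}: (F(q) | X(r))=True F(q)=True q=True X(r)=False r=False
s_4={p,q,s}: (F(q) | X(r))=True F(q)=True q=True X(r)=False r=False
s_5={}: (F(q) | X(r))=False F(q)=False q=False X(r)=False r=False
s_6={p}: (F(q) | X(r))=True F(q)=False q=False X(r)=True r=False
s_7={p,r}: (F(q) | X(r))=False F(q)=False q=False X(r)=False r=True
F((F(q) | X(r))) holds; first witness at position 0.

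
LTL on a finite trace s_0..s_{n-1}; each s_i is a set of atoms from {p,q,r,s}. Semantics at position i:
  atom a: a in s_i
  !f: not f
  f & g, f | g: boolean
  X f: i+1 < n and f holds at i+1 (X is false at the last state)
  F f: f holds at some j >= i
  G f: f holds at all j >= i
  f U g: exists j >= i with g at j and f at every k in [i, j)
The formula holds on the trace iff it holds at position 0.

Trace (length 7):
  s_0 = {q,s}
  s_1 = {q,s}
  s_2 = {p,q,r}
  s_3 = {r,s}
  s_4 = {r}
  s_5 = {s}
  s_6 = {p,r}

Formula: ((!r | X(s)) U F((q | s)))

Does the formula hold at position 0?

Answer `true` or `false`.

s_0={q,s}: ((!r | X(s)) U F((q | s)))=True (!r | X(s))=True !r=True r=False X(s)=True s=True F((q | s))=True (q | s)=True q=True
s_1={q,s}: ((!r | X(s)) U F((q | s)))=True (!r | X(s))=True !r=True r=False X(s)=False s=True F((q | s))=True (q | s)=True q=True
s_2={p,q,r}: ((!r | X(s)) U F((q | s)))=True (!r | X(s))=True !r=False r=True X(s)=True s=False F((q | s))=True (q | s)=True q=True
s_3={r,s}: ((!r | X(s)) U F((q | s)))=True (!r | X(s))=False !r=False r=True X(s)=False s=True F((q | s))=True (q | s)=True q=False
s_4={r}: ((!r | X(s)) U F((q | s)))=True (!r | X(s))=True !r=False r=True X(s)=True s=False F((q | s))=True (q | s)=False q=False
s_5={s}: ((!r | X(s)) U F((q | s)))=True (!r | X(s))=True !r=True r=False X(s)=False s=True F((q | s))=True (q | s)=True q=False
s_6={p,r}: ((!r | X(s)) U F((q | s)))=False (!r | X(s))=False !r=False r=True X(s)=False s=False F((q | s))=False (q | s)=False q=False

Answer: true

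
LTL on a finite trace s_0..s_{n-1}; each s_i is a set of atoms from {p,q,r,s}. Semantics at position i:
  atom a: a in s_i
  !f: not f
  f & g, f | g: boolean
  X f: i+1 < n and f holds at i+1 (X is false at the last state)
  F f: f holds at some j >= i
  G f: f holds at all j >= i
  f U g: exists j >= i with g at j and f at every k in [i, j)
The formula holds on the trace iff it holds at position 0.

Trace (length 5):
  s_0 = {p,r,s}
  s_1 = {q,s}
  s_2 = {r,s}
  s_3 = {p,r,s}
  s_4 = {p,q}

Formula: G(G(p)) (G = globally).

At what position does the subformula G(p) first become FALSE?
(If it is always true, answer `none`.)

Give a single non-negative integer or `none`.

Answer: 0

Derivation:
s_0={p,r,s}: G(p)=False p=True
s_1={q,s}: G(p)=False p=False
s_2={r,s}: G(p)=False p=False
s_3={p,r,s}: G(p)=True p=True
s_4={p,q}: G(p)=True p=True
G(G(p)) holds globally = False
First violation at position 0.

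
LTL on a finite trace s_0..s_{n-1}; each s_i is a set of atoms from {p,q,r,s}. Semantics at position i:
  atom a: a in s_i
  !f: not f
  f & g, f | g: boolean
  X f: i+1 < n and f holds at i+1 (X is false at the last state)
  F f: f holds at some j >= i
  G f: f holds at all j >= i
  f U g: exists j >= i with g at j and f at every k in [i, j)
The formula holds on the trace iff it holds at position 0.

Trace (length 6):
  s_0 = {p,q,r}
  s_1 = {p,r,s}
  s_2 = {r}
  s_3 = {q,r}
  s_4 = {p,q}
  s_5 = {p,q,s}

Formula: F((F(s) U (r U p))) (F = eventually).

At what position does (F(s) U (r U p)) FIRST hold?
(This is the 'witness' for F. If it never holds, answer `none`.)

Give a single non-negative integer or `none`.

Answer: 0

Derivation:
s_0={p,q,r}: (F(s) U (r U p))=True F(s)=True s=False (r U p)=True r=True p=True
s_1={p,r,s}: (F(s) U (r U p))=True F(s)=True s=True (r U p)=True r=True p=True
s_2={r}: (F(s) U (r U p))=True F(s)=True s=False (r U p)=True r=True p=False
s_3={q,r}: (F(s) U (r U p))=True F(s)=True s=False (r U p)=True r=True p=False
s_4={p,q}: (F(s) U (r U p))=True F(s)=True s=False (r U p)=True r=False p=True
s_5={p,q,s}: (F(s) U (r U p))=True F(s)=True s=True (r U p)=True r=False p=True
F((F(s) U (r U p))) holds; first witness at position 0.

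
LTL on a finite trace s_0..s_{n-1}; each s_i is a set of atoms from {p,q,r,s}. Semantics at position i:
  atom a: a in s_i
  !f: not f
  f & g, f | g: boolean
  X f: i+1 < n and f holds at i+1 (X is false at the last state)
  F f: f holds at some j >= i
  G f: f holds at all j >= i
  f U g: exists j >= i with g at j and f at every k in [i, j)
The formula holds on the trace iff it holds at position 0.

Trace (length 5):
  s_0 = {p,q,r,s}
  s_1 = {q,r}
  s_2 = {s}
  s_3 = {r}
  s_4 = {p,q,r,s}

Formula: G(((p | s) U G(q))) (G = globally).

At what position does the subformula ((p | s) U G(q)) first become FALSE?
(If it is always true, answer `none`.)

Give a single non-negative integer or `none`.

s_0={p,q,r,s}: ((p | s) U G(q))=False (p | s)=True p=True s=True G(q)=False q=True
s_1={q,r}: ((p | s) U G(q))=False (p | s)=False p=False s=False G(q)=False q=True
s_2={s}: ((p | s) U G(q))=False (p | s)=True p=False s=True G(q)=False q=False
s_3={r}: ((p | s) U G(q))=False (p | s)=False p=False s=False G(q)=False q=False
s_4={p,q,r,s}: ((p | s) U G(q))=True (p | s)=True p=True s=True G(q)=True q=True
G(((p | s) U G(q))) holds globally = False
First violation at position 0.

Answer: 0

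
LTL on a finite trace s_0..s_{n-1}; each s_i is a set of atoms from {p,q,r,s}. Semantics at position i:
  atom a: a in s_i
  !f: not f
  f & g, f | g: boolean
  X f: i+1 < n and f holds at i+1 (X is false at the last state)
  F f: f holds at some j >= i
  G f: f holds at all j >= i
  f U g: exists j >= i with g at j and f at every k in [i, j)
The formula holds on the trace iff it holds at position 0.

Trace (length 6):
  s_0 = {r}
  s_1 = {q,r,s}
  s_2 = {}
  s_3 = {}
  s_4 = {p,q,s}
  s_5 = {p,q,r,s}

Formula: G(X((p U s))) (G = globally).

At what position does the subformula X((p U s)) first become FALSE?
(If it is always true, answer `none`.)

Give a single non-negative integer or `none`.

s_0={r}: X((p U s))=True (p U s)=False p=False s=False
s_1={q,r,s}: X((p U s))=False (p U s)=True p=False s=True
s_2={}: X((p U s))=False (p U s)=False p=False s=False
s_3={}: X((p U s))=True (p U s)=False p=False s=False
s_4={p,q,s}: X((p U s))=True (p U s)=True p=True s=True
s_5={p,q,r,s}: X((p U s))=False (p U s)=True p=True s=True
G(X((p U s))) holds globally = False
First violation at position 1.

Answer: 1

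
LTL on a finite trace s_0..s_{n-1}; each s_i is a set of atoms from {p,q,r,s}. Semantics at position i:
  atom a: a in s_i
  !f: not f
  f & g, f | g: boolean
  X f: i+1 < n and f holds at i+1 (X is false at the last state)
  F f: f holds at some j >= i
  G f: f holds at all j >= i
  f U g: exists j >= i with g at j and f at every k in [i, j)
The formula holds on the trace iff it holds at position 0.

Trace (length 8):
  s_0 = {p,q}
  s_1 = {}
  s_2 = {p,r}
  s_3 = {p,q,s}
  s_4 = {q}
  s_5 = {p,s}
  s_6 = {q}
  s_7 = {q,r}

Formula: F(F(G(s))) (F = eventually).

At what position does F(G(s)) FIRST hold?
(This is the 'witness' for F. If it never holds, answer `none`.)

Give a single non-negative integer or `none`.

Answer: none

Derivation:
s_0={p,q}: F(G(s))=False G(s)=False s=False
s_1={}: F(G(s))=False G(s)=False s=False
s_2={p,r}: F(G(s))=False G(s)=False s=False
s_3={p,q,s}: F(G(s))=False G(s)=False s=True
s_4={q}: F(G(s))=False G(s)=False s=False
s_5={p,s}: F(G(s))=False G(s)=False s=True
s_6={q}: F(G(s))=False G(s)=False s=False
s_7={q,r}: F(G(s))=False G(s)=False s=False
F(F(G(s))) does not hold (no witness exists).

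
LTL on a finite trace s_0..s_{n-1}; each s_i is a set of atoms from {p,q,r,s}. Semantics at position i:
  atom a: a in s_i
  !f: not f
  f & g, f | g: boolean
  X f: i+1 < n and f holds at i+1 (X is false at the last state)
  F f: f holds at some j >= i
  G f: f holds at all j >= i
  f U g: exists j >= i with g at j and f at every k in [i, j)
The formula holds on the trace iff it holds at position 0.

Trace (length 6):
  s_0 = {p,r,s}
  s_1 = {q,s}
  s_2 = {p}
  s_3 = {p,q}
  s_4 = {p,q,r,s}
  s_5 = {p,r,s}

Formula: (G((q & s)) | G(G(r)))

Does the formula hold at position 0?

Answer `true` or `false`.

s_0={p,r,s}: (G((q & s)) | G(G(r)))=False G((q & s))=False (q & s)=False q=False s=True G(G(r))=False G(r)=False r=True
s_1={q,s}: (G((q & s)) | G(G(r)))=False G((q & s))=False (q & s)=True q=True s=True G(G(r))=False G(r)=False r=False
s_2={p}: (G((q & s)) | G(G(r)))=False G((q & s))=False (q & s)=False q=False s=False G(G(r))=False G(r)=False r=False
s_3={p,q}: (G((q & s)) | G(G(r)))=False G((q & s))=False (q & s)=False q=True s=False G(G(r))=False G(r)=False r=False
s_4={p,q,r,s}: (G((q & s)) | G(G(r)))=True G((q & s))=False (q & s)=True q=True s=True G(G(r))=True G(r)=True r=True
s_5={p,r,s}: (G((q & s)) | G(G(r)))=True G((q & s))=False (q & s)=False q=False s=True G(G(r))=True G(r)=True r=True

Answer: false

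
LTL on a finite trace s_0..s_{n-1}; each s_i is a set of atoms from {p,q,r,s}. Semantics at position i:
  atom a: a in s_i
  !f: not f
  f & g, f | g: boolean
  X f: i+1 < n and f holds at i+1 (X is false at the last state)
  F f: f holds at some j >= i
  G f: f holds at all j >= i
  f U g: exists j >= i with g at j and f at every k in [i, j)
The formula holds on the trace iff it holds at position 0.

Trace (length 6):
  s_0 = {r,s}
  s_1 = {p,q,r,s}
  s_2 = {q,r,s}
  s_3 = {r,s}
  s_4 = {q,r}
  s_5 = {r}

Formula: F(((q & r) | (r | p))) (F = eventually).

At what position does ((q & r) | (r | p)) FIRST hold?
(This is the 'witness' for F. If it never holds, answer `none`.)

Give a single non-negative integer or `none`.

Answer: 0

Derivation:
s_0={r,s}: ((q & r) | (r | p))=True (q & r)=False q=False r=True (r | p)=True p=False
s_1={p,q,r,s}: ((q & r) | (r | p))=True (q & r)=True q=True r=True (r | p)=True p=True
s_2={q,r,s}: ((q & r) | (r | p))=True (q & r)=True q=True r=True (r | p)=True p=False
s_3={r,s}: ((q & r) | (r | p))=True (q & r)=False q=False r=True (r | p)=True p=False
s_4={q,r}: ((q & r) | (r | p))=True (q & r)=True q=True r=True (r | p)=True p=False
s_5={r}: ((q & r) | (r | p))=True (q & r)=False q=False r=True (r | p)=True p=False
F(((q & r) | (r | p))) holds; first witness at position 0.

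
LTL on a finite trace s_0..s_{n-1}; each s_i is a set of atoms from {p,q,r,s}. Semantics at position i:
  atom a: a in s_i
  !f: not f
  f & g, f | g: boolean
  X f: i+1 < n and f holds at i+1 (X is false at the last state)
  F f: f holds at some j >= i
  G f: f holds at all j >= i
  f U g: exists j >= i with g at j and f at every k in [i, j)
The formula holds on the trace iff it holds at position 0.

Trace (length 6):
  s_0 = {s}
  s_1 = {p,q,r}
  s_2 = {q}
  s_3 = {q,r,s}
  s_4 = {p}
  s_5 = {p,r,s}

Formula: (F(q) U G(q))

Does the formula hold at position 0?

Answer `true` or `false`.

s_0={s}: (F(q) U G(q))=False F(q)=True q=False G(q)=False
s_1={p,q,r}: (F(q) U G(q))=False F(q)=True q=True G(q)=False
s_2={q}: (F(q) U G(q))=False F(q)=True q=True G(q)=False
s_3={q,r,s}: (F(q) U G(q))=False F(q)=True q=True G(q)=False
s_4={p}: (F(q) U G(q))=False F(q)=False q=False G(q)=False
s_5={p,r,s}: (F(q) U G(q))=False F(q)=False q=False G(q)=False

Answer: false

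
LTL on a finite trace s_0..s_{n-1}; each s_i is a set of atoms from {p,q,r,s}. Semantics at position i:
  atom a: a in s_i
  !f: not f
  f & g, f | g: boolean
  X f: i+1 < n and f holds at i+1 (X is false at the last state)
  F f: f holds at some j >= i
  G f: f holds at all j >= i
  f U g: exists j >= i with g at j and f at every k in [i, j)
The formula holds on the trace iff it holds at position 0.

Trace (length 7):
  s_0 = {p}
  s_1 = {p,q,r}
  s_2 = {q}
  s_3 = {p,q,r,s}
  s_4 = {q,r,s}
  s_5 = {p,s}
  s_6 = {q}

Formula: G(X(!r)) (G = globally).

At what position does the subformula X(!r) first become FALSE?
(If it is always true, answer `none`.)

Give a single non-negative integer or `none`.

Answer: 0

Derivation:
s_0={p}: X(!r)=False !r=True r=False
s_1={p,q,r}: X(!r)=True !r=False r=True
s_2={q}: X(!r)=False !r=True r=False
s_3={p,q,r,s}: X(!r)=False !r=False r=True
s_4={q,r,s}: X(!r)=True !r=False r=True
s_5={p,s}: X(!r)=True !r=True r=False
s_6={q}: X(!r)=False !r=True r=False
G(X(!r)) holds globally = False
First violation at position 0.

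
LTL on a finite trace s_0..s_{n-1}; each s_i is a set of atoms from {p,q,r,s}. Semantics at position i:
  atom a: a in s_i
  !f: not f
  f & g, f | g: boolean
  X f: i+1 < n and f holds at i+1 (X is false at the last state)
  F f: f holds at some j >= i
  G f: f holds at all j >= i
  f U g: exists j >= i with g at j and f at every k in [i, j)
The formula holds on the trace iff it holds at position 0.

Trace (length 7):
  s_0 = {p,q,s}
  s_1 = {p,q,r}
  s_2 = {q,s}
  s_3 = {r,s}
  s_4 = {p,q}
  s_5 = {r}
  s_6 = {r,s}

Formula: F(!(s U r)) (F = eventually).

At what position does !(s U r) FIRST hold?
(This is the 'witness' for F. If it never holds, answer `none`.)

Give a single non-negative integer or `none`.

s_0={p,q,s}: !(s U r)=False (s U r)=True s=True r=False
s_1={p,q,r}: !(s U r)=False (s U r)=True s=False r=True
s_2={q,s}: !(s U r)=False (s U r)=True s=True r=False
s_3={r,s}: !(s U r)=False (s U r)=True s=True r=True
s_4={p,q}: !(s U r)=True (s U r)=False s=False r=False
s_5={r}: !(s U r)=False (s U r)=True s=False r=True
s_6={r,s}: !(s U r)=False (s U r)=True s=True r=True
F(!(s U r)) holds; first witness at position 4.

Answer: 4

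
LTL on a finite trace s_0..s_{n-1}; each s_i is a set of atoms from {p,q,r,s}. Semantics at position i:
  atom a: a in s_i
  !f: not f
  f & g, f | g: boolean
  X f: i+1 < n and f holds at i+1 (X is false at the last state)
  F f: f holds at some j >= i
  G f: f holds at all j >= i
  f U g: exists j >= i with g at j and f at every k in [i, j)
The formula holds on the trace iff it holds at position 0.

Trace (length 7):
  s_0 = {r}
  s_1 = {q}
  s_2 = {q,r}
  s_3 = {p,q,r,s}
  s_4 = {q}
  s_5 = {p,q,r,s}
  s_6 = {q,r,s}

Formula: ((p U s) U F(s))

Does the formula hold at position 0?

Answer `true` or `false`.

Answer: true

Derivation:
s_0={r}: ((p U s) U F(s))=True (p U s)=False p=False s=False F(s)=True
s_1={q}: ((p U s) U F(s))=True (p U s)=False p=False s=False F(s)=True
s_2={q,r}: ((p U s) U F(s))=True (p U s)=False p=False s=False F(s)=True
s_3={p,q,r,s}: ((p U s) U F(s))=True (p U s)=True p=True s=True F(s)=True
s_4={q}: ((p U s) U F(s))=True (p U s)=False p=False s=False F(s)=True
s_5={p,q,r,s}: ((p U s) U F(s))=True (p U s)=True p=True s=True F(s)=True
s_6={q,r,s}: ((p U s) U F(s))=True (p U s)=True p=False s=True F(s)=True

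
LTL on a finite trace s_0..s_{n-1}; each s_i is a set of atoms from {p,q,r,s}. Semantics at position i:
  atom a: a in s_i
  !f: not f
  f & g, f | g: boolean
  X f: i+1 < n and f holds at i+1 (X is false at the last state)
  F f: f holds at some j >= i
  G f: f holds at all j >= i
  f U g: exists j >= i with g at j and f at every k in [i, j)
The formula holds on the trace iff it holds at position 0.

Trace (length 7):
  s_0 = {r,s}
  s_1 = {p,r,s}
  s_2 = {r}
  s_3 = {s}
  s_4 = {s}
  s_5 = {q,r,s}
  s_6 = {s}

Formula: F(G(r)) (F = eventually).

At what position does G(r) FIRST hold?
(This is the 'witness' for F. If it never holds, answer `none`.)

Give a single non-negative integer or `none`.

s_0={r,s}: G(r)=False r=True
s_1={p,r,s}: G(r)=False r=True
s_2={r}: G(r)=False r=True
s_3={s}: G(r)=False r=False
s_4={s}: G(r)=False r=False
s_5={q,r,s}: G(r)=False r=True
s_6={s}: G(r)=False r=False
F(G(r)) does not hold (no witness exists).

Answer: none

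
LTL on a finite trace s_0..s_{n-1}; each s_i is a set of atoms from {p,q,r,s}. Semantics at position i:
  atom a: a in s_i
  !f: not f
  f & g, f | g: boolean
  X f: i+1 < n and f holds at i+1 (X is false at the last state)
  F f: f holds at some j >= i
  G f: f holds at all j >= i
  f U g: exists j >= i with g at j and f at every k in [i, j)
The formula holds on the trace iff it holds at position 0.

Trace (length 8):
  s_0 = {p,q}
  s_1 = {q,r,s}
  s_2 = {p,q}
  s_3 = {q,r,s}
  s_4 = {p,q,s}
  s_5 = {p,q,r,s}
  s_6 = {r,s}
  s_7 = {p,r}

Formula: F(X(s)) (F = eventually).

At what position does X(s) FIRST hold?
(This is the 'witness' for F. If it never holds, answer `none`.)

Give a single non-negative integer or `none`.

s_0={p,q}: X(s)=True s=False
s_1={q,r,s}: X(s)=False s=True
s_2={p,q}: X(s)=True s=False
s_3={q,r,s}: X(s)=True s=True
s_4={p,q,s}: X(s)=True s=True
s_5={p,q,r,s}: X(s)=True s=True
s_6={r,s}: X(s)=False s=True
s_7={p,r}: X(s)=False s=False
F(X(s)) holds; first witness at position 0.

Answer: 0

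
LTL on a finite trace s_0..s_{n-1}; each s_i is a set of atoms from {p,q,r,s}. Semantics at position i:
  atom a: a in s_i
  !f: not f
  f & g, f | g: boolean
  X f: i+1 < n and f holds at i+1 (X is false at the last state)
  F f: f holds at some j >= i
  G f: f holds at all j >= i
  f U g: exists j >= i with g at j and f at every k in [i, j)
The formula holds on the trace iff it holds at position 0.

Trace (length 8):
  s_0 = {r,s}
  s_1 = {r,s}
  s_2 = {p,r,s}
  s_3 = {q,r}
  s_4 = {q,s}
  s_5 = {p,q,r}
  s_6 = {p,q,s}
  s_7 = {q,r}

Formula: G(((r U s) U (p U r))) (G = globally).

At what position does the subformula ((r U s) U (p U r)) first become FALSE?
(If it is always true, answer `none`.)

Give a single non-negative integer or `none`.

s_0={r,s}: ((r U s) U (p U r))=True (r U s)=True r=True s=True (p U r)=True p=False
s_1={r,s}: ((r U s) U (p U r))=True (r U s)=True r=True s=True (p U r)=True p=False
s_2={p,r,s}: ((r U s) U (p U r))=True (r U s)=True r=True s=True (p U r)=True p=True
s_3={q,r}: ((r U s) U (p U r))=True (r U s)=True r=True s=False (p U r)=True p=False
s_4={q,s}: ((r U s) U (p U r))=True (r U s)=True r=False s=True (p U r)=False p=False
s_5={p,q,r}: ((r U s) U (p U r))=True (r U s)=True r=True s=False (p U r)=True p=True
s_6={p,q,s}: ((r U s) U (p U r))=True (r U s)=True r=False s=True (p U r)=True p=True
s_7={q,r}: ((r U s) U (p U r))=True (r U s)=False r=True s=False (p U r)=True p=False
G(((r U s) U (p U r))) holds globally = True
No violation — formula holds at every position.

Answer: none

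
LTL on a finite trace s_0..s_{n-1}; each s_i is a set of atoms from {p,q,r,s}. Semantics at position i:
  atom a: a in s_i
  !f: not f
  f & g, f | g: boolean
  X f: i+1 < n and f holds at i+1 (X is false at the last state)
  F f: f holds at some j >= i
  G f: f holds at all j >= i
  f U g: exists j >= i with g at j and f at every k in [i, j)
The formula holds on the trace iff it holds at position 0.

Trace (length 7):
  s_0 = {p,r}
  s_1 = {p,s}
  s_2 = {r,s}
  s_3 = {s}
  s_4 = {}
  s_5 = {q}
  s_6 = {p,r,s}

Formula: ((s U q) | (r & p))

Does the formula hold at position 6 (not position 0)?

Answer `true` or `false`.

Answer: true

Derivation:
s_0={p,r}: ((s U q) | (r & p))=True (s U q)=False s=False q=False (r & p)=True r=True p=True
s_1={p,s}: ((s U q) | (r & p))=False (s U q)=False s=True q=False (r & p)=False r=False p=True
s_2={r,s}: ((s U q) | (r & p))=False (s U q)=False s=True q=False (r & p)=False r=True p=False
s_3={s}: ((s U q) | (r & p))=False (s U q)=False s=True q=False (r & p)=False r=False p=False
s_4={}: ((s U q) | (r & p))=False (s U q)=False s=False q=False (r & p)=False r=False p=False
s_5={q}: ((s U q) | (r & p))=True (s U q)=True s=False q=True (r & p)=False r=False p=False
s_6={p,r,s}: ((s U q) | (r & p))=True (s U q)=False s=True q=False (r & p)=True r=True p=True
Evaluating at position 6: result = True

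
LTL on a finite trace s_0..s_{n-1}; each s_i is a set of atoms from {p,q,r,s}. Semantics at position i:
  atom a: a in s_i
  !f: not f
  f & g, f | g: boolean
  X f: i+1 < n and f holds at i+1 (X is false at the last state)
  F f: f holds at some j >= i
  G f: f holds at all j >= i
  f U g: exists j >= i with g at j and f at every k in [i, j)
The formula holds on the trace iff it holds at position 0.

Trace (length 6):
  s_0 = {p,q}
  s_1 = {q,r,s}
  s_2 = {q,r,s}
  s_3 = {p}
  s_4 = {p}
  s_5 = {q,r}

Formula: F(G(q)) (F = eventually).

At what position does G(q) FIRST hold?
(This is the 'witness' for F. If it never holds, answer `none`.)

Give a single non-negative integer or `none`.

s_0={p,q}: G(q)=False q=True
s_1={q,r,s}: G(q)=False q=True
s_2={q,r,s}: G(q)=False q=True
s_3={p}: G(q)=False q=False
s_4={p}: G(q)=False q=False
s_5={q,r}: G(q)=True q=True
F(G(q)) holds; first witness at position 5.

Answer: 5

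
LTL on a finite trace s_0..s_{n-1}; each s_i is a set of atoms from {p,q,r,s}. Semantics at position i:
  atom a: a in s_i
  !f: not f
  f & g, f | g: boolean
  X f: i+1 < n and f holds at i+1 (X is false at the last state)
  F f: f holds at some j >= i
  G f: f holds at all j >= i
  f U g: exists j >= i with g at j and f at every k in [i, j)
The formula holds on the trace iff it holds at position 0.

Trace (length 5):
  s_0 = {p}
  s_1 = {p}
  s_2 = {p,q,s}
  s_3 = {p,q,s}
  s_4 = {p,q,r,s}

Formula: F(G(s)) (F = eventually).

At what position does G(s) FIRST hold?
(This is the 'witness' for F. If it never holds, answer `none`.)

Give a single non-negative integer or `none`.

Answer: 2

Derivation:
s_0={p}: G(s)=False s=False
s_1={p}: G(s)=False s=False
s_2={p,q,s}: G(s)=True s=True
s_3={p,q,s}: G(s)=True s=True
s_4={p,q,r,s}: G(s)=True s=True
F(G(s)) holds; first witness at position 2.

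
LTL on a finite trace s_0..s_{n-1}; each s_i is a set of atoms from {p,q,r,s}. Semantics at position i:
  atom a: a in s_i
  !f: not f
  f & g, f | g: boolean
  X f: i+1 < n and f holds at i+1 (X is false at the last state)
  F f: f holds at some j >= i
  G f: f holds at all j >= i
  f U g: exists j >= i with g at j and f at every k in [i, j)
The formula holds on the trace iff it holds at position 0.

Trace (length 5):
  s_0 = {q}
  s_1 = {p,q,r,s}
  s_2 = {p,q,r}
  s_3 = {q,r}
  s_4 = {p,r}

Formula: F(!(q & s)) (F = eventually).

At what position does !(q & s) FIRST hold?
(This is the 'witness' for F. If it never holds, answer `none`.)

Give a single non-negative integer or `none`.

Answer: 0

Derivation:
s_0={q}: !(q & s)=True (q & s)=False q=True s=False
s_1={p,q,r,s}: !(q & s)=False (q & s)=True q=True s=True
s_2={p,q,r}: !(q & s)=True (q & s)=False q=True s=False
s_3={q,r}: !(q & s)=True (q & s)=False q=True s=False
s_4={p,r}: !(q & s)=True (q & s)=False q=False s=False
F(!(q & s)) holds; first witness at position 0.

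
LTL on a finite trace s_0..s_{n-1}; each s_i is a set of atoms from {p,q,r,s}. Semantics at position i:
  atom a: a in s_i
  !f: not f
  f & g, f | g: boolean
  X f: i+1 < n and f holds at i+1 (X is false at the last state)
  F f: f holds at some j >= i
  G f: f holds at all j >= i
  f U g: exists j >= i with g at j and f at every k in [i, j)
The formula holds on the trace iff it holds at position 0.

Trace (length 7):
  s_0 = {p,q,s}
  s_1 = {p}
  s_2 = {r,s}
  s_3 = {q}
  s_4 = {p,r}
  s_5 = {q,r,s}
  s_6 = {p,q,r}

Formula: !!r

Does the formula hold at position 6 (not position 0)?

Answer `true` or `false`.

Answer: true

Derivation:
s_0={p,q,s}: !!r=False !r=True r=False
s_1={p}: !!r=False !r=True r=False
s_2={r,s}: !!r=True !r=False r=True
s_3={q}: !!r=False !r=True r=False
s_4={p,r}: !!r=True !r=False r=True
s_5={q,r,s}: !!r=True !r=False r=True
s_6={p,q,r}: !!r=True !r=False r=True
Evaluating at position 6: result = True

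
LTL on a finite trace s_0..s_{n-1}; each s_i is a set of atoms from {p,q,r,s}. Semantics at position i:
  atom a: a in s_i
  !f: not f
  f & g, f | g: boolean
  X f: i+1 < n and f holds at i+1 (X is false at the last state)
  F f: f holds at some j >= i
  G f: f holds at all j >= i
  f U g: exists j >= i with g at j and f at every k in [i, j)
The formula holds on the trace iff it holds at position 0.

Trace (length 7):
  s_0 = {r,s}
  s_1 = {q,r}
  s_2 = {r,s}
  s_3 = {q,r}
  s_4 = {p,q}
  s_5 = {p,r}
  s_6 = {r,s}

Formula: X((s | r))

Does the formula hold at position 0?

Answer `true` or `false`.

s_0={r,s}: X((s | r))=True (s | r)=True s=True r=True
s_1={q,r}: X((s | r))=True (s | r)=True s=False r=True
s_2={r,s}: X((s | r))=True (s | r)=True s=True r=True
s_3={q,r}: X((s | r))=False (s | r)=True s=False r=True
s_4={p,q}: X((s | r))=True (s | r)=False s=False r=False
s_5={p,r}: X((s | r))=True (s | r)=True s=False r=True
s_6={r,s}: X((s | r))=False (s | r)=True s=True r=True

Answer: true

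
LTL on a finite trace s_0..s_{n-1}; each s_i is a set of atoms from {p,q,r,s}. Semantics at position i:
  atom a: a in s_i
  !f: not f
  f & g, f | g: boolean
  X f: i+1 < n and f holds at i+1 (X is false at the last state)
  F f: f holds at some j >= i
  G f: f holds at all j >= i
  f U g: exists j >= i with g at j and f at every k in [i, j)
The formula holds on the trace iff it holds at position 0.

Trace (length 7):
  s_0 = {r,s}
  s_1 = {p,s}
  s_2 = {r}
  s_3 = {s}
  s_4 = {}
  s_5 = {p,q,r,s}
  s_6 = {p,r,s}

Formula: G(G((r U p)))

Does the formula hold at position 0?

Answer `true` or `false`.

s_0={r,s}: G(G((r U p)))=False G((r U p))=False (r U p)=True r=True p=False
s_1={p,s}: G(G((r U p)))=False G((r U p))=False (r U p)=True r=False p=True
s_2={r}: G(G((r U p)))=False G((r U p))=False (r U p)=False r=True p=False
s_3={s}: G(G((r U p)))=False G((r U p))=False (r U p)=False r=False p=False
s_4={}: G(G((r U p)))=False G((r U p))=False (r U p)=False r=False p=False
s_5={p,q,r,s}: G(G((r U p)))=True G((r U p))=True (r U p)=True r=True p=True
s_6={p,r,s}: G(G((r U p)))=True G((r U p))=True (r U p)=True r=True p=True

Answer: false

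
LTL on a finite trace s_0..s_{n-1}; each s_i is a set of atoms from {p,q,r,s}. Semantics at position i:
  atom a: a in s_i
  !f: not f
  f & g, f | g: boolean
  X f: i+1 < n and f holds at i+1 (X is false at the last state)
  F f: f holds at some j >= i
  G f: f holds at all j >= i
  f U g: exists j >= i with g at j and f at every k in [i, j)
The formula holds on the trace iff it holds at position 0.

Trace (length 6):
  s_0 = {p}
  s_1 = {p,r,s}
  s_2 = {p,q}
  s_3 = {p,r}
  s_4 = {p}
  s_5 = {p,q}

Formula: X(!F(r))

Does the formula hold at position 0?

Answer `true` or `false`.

s_0={p}: X(!F(r))=False !F(r)=False F(r)=True r=False
s_1={p,r,s}: X(!F(r))=False !F(r)=False F(r)=True r=True
s_2={p,q}: X(!F(r))=False !F(r)=False F(r)=True r=False
s_3={p,r}: X(!F(r))=True !F(r)=False F(r)=True r=True
s_4={p}: X(!F(r))=True !F(r)=True F(r)=False r=False
s_5={p,q}: X(!F(r))=False !F(r)=True F(r)=False r=False

Answer: false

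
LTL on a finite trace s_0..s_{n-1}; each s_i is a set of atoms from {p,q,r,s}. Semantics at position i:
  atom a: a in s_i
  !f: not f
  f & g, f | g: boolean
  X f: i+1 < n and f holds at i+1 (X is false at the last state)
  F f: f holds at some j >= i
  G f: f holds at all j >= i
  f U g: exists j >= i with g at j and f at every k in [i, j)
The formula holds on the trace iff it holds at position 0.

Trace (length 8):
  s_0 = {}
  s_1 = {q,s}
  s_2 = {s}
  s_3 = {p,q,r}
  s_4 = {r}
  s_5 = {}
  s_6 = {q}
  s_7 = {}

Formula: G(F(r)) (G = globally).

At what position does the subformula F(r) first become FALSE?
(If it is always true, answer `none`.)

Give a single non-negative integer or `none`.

s_0={}: F(r)=True r=False
s_1={q,s}: F(r)=True r=False
s_2={s}: F(r)=True r=False
s_3={p,q,r}: F(r)=True r=True
s_4={r}: F(r)=True r=True
s_5={}: F(r)=False r=False
s_6={q}: F(r)=False r=False
s_7={}: F(r)=False r=False
G(F(r)) holds globally = False
First violation at position 5.

Answer: 5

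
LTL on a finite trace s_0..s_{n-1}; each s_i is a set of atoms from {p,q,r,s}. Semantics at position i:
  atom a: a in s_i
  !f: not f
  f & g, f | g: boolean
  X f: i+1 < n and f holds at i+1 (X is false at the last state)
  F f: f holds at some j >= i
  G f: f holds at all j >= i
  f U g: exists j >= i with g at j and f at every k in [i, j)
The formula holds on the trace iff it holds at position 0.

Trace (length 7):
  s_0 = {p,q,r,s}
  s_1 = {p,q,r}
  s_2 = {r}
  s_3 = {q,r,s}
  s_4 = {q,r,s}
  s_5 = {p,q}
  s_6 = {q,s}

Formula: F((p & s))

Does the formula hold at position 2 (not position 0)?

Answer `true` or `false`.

s_0={p,q,r,s}: F((p & s))=True (p & s)=True p=True s=True
s_1={p,q,r}: F((p & s))=False (p & s)=False p=True s=False
s_2={r}: F((p & s))=False (p & s)=False p=False s=False
s_3={q,r,s}: F((p & s))=False (p & s)=False p=False s=True
s_4={q,r,s}: F((p & s))=False (p & s)=False p=False s=True
s_5={p,q}: F((p & s))=False (p & s)=False p=True s=False
s_6={q,s}: F((p & s))=False (p & s)=False p=False s=True
Evaluating at position 2: result = False

Answer: false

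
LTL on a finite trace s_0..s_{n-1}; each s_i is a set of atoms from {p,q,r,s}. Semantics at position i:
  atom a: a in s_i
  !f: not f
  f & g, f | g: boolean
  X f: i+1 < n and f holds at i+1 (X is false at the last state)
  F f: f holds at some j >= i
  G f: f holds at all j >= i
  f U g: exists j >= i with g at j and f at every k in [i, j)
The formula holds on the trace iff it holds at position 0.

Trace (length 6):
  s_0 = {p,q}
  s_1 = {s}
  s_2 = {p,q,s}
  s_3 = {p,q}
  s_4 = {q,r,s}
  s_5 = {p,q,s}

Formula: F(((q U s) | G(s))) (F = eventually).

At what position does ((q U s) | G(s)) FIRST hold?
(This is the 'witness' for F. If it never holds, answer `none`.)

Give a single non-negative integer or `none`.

s_0={p,q}: ((q U s) | G(s))=True (q U s)=True q=True s=False G(s)=False
s_1={s}: ((q U s) | G(s))=True (q U s)=True q=False s=True G(s)=False
s_2={p,q,s}: ((q U s) | G(s))=True (q U s)=True q=True s=True G(s)=False
s_3={p,q}: ((q U s) | G(s))=True (q U s)=True q=True s=False G(s)=False
s_4={q,r,s}: ((q U s) | G(s))=True (q U s)=True q=True s=True G(s)=True
s_5={p,q,s}: ((q U s) | G(s))=True (q U s)=True q=True s=True G(s)=True
F(((q U s) | G(s))) holds; first witness at position 0.

Answer: 0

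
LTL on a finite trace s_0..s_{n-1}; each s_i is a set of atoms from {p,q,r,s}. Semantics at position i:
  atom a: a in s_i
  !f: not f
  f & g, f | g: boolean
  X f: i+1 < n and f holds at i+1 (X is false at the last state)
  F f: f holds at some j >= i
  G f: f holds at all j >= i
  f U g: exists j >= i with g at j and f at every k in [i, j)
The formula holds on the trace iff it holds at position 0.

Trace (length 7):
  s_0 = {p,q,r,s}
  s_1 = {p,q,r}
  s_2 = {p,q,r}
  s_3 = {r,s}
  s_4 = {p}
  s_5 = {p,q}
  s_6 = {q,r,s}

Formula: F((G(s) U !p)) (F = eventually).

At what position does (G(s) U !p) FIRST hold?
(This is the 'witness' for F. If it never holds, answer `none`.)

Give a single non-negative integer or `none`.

Answer: 3

Derivation:
s_0={p,q,r,s}: (G(s) U !p)=False G(s)=False s=True !p=False p=True
s_1={p,q,r}: (G(s) U !p)=False G(s)=False s=False !p=False p=True
s_2={p,q,r}: (G(s) U !p)=False G(s)=False s=False !p=False p=True
s_3={r,s}: (G(s) U !p)=True G(s)=False s=True !p=True p=False
s_4={p}: (G(s) U !p)=False G(s)=False s=False !p=False p=True
s_5={p,q}: (G(s) U !p)=False G(s)=False s=False !p=False p=True
s_6={q,r,s}: (G(s) U !p)=True G(s)=True s=True !p=True p=False
F((G(s) U !p)) holds; first witness at position 3.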